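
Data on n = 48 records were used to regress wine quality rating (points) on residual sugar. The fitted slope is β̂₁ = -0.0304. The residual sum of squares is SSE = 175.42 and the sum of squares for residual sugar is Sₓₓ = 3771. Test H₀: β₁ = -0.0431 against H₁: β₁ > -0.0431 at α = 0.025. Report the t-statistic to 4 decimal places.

MSE = SSE/(n − 2) = 175.42/46 = 3.81348.
SE(β̂₁) = √(MSE/Sₓₓ) = √(3.81348/3771) = 0.0318004.
t = (-0.0304 − (-0.0431)) / 0.0318004 = 0.3994.
df = n − 2 = 46.
One-sided p ≈ 0.3457, which is ≥ 0.025, so fail to reject H₀.
The data do not give significant evidence that the true slope on residual sugar exceeds -0.0431 points per unit.

t = 0.3994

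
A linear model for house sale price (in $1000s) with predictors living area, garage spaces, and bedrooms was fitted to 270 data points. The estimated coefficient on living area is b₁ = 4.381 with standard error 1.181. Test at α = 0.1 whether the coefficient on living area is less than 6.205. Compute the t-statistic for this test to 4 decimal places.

H₀: β₁ = 6.205 vs H₁: β₁ < 6.205.
t = (b₁ − β₁⁰)/SE = (4.381 − 6.205) / 1.181 = -1.5445.
df = n − k − 1 = 270 − 3 − 1 = 266.
One-sided p ≈ 0.0618, which is < 0.1, so reject H₀.
There is evidence that the true slope on living area is below 6.205 $1000s per unit, holding the other predictors fixed.

t = -1.5445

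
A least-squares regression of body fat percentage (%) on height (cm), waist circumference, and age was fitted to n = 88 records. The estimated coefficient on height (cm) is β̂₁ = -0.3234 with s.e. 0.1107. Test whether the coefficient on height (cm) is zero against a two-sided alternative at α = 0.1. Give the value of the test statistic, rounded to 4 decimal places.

t = -2.9214

H₀: β₁ = 0 vs H₁: β₁ ≠ 0.
t = (β̂₁ − β₁⁰)/SE = -0.3234 / 0.1107 = -2.9214.
df = n − k − 1 = 88 − 3 − 1 = 84.
Two-sided p ≈ 0.0045, which is < 0.1, so reject H₀.
There is evidence that height (cm) is associated with body fat percentage, holding the other predictors fixed.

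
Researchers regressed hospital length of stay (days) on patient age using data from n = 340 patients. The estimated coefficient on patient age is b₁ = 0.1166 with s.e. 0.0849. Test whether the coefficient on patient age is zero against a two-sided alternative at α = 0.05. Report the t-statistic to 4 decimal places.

H₀: β₁ = 0 vs H₁: β₁ ≠ 0.
t = (b₁ − β₁⁰)/SE = 0.1166 / 0.0849 = 1.3734.
df = n − 2 = 340 − 2 = 338.
Two-sided p ≈ 0.1705, which is ≥ 0.05, so fail to reject H₀.
The data do not give significant evidence of an association between patient age and hospital length of stay.

t = 1.3734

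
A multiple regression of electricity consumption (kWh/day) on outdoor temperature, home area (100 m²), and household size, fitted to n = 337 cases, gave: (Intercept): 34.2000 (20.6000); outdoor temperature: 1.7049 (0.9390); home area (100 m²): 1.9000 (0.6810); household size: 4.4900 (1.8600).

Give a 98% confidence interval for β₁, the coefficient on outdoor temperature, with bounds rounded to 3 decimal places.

(-0.490, 3.900)

Read off: b = 1.7049, SE = 0.9390 for outdoor temperature.
df = n − k − 1 = 337 − 3 − 1 = 333.
t* = t_{0.01, 333} = 2.337598.
Margin = t* × SE = 2.337598 × 0.9390 = 2.19500.
CI: 1.7049 ± 2.19500 → (-0.490, 3.900).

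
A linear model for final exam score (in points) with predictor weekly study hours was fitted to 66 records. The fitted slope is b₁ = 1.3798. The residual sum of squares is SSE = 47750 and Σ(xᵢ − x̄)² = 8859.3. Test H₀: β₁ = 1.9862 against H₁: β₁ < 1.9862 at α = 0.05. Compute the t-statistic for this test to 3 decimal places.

MSE = SSE/(n − 2) = 47750/64 = 746.094.
SE(b₁) = √(MSE/Sₓₓ) = √(746.094/8859.3) = 0.2902.
t = (1.3798 − 1.9862) / 0.2902 = -2.090.
df = n − 2 = 64.
One-sided p ≈ 0.0203, which is < 0.05, so reject H₀.
There is evidence that the true slope on weekly study hours is below 1.9862 points per unit.

t = -2.090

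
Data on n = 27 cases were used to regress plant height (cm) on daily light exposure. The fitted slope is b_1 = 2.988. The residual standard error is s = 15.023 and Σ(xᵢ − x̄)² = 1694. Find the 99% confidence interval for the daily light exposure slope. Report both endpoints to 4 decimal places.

(1.9706, 4.0054)

SE(b_1) = s/√Sₓₓ = 15.023/√1694 = 0.365006.
df = n − 2 = 25.
t* = t_{0.005, 25} = 2.787436.
Margin = t* × SE = 2.787436 × 0.365006 = 1.017431.
CI: 2.988 ± 1.017431 → (1.9706, 4.0054).
With 99% confidence, each one-unit increase in daily light exposure is associated with a change of between 1.9706 and 4.0054 cm in plant height.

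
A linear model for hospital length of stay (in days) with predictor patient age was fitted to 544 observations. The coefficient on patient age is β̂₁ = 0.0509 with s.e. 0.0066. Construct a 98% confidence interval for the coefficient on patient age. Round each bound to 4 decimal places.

df = n − 2 = 544 − 2 = 542.
t* = t_{0.01, 542} = 2.333248.
Margin = t* × SE = 2.333248 × 0.0066 = 0.015399.
CI: 0.0509 ± 0.015399 → (0.0355, 0.0663).
With 98% confidence, each one-unit increase in patient age is associated with a change of between 0.0355 and 0.0663 days in hospital length of stay.

(0.0355, 0.0663)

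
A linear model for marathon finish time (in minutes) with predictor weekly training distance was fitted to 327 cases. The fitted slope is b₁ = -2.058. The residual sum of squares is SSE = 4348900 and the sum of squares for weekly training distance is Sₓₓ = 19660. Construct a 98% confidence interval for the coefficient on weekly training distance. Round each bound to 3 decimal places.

(-3.987, -0.129)

MSE = SSE/(n − 2) = 4348900/325 = 13381.2.
SE(b₁) = √(MSE/Sₓₓ) = √(13381.2/19660) = 0.825004.
df = n − 2 = 325.
t* = t_{0.01, 325} = 2.337876.
Margin = t* × SE = 2.337876 × 0.825004 = 1.92876.
CI: -2.058 ± 1.92876 → (-3.987, -0.129).
With 98% confidence, each one-unit increase in weekly training distance is associated with a change of between -3.987 and -0.129 minutes in marathon finish time.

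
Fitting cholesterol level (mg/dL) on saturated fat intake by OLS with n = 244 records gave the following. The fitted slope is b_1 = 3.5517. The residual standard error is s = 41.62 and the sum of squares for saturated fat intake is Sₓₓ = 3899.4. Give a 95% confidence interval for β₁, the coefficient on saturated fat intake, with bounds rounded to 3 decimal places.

(2.239, 4.865)

SE(b_1) = s/√Sₓₓ = 41.62/√3899.4 = 0.666505.
df = n − 2 = 242.
t* = t_{0.025, 242} = 1.969815.
Margin = t* × SE = 1.969815 × 0.666505 = 1.31289.
CI: 3.5517 ± 1.31289 → (2.239, 4.865).
With 95% confidence, each one-unit increase in saturated fat intake is associated with a change of between 2.239 and 4.865 mg/dL in cholesterol level.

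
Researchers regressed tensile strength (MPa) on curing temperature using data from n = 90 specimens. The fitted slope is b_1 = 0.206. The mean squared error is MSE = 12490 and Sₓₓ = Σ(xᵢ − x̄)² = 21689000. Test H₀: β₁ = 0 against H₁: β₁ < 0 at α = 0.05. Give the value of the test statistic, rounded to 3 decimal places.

SE(b_1) = √(MSE/Sₓₓ) = √(12490/21689000) = 0.0239972.
t = 0.206 / 0.0239972 = 8.584.
df = n − 2 = 88.
One-sided p ≈ 1.0000, which is ≥ 0.05, so fail to reject H₀.
The data do not give significant evidence that the true slope on curing temperature is negative.

t = 8.584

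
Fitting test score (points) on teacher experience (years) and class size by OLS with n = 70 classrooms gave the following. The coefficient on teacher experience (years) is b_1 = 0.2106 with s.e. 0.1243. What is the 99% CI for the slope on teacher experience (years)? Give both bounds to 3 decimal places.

(-0.119, 0.540)

df = n − k − 1 = 70 − 2 − 1 = 67.
t* = t_{0.005, 67} = 2.65122.
Margin = t* × SE = 2.65122 × 0.1243 = 0.32955.
CI: 0.2106 ± 0.32955 → (-0.119, 0.540).
With 99% confidence, each one-unit increase in teacher experience (years) is associated with a change of between -0.119 and 0.540 points in test score, holding the other predictors fixed.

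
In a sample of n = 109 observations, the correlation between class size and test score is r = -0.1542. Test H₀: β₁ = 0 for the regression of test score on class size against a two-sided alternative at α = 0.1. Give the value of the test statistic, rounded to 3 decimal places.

t = r·√(n − 2)/√(1 − r²) = -0.1542·√107/√0.976222 = -1.614.
df = n − 2 = 107.
Two-sided p ≈ 0.1094, which is ≥ 0.1, so fail to reject H₀.
The data do not give significant evidence of a linear association between class size and test score.

t = -1.614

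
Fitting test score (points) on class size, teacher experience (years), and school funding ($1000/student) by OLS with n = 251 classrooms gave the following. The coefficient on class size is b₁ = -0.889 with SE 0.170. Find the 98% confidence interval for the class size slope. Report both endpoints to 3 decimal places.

df = n − k − 1 = 251 − 3 − 1 = 247.
t* = t_{0.01, 247} = 2.34154.
Margin = t* × SE = 2.34154 × 0.170 = 0.39806.
CI: -0.889 ± 0.39806 → (-1.287, -0.491).
With 98% confidence, each one-unit increase in class size is associated with a change of between -1.287 and -0.491 points in test score, holding the other predictors fixed.

(-1.287, -0.491)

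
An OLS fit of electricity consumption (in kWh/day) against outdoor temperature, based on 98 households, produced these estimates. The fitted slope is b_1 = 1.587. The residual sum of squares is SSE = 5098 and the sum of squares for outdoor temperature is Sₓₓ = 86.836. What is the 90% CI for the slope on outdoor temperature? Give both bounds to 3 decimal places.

(0.288, 2.886)

MSE = SSE/(n − 2) = 5098/96 = 53.1042.
SE(b_1) = √(MSE/Sₓₓ) = √(53.1042/86.836) = 0.782014.
df = n − 2 = 96.
t* = t_{0.05, 96} = 1.660881.
Margin = t* × SE = 1.660881 × 0.782014 = 1.29883.
CI: 1.587 ± 1.29883 → (0.288, 2.886).
With 90% confidence, each one-unit increase in outdoor temperature is associated with a change of between 0.288 and 2.886 kWh/day in electricity consumption.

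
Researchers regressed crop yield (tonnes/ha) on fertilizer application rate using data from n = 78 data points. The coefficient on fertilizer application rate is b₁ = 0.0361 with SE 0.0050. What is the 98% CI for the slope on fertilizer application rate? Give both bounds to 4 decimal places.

(0.0242, 0.0480)

df = n − 2 = 78 − 2 = 76.
t* = t_{0.01, 76} = 2.37642.
Margin = t* × SE = 2.37642 × 0.0050 = 0.011882.
CI: 0.0361 ± 0.011882 → (0.0242, 0.0480).
With 98% confidence, each one-unit increase in fertilizer application rate is associated with a change of between 0.0242 and 0.0480 tonnes/ha in crop yield.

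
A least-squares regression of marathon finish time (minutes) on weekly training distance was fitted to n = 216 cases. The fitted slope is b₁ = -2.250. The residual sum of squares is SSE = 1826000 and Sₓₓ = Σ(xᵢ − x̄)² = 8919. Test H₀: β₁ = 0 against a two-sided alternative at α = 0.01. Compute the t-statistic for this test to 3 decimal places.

MSE = SSE/(n − 2) = 1826000/214 = 8532.71.
SE(b₁) = √(MSE/Sₓₓ) = √(8532.71/8919) = 0.978105.
t = -2.250 / 0.978105 = -2.300.
df = n − 2 = 214.
Two-sided p ≈ 0.0224, which is ≥ 0.01, so fail to reject H₀.
The data do not give significant evidence of an association between weekly training distance and marathon finish time.

t = -2.300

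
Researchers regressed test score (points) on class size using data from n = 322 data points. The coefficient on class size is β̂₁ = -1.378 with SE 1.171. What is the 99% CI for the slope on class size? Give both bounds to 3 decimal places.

(-4.412, 1.656)

df = n − 2 = 322 − 2 = 320.
t* = t_{0.005, 320} = 2.59128.
Margin = t* × SE = 2.59128 × 1.171 = 3.03439.
CI: -1.378 ± 3.03439 → (-4.412, 1.656).
With 99% confidence, each one-unit increase in class size is associated with a change of between -4.412 and 1.656 points in test score.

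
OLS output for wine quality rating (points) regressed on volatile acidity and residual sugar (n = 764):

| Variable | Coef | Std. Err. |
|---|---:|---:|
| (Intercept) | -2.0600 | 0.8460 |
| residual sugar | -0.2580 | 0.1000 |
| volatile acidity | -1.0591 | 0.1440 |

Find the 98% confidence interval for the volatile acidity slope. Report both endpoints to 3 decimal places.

Read off: b = -1.0591, SE = 0.1440 for volatile acidity.
df = n − k − 1 = 764 − 2 − 1 = 761.
t* = t_{0.01, 761} = 2.331258.
Margin = t* × SE = 2.331258 × 0.1440 = 0.33570.
CI: -1.0591 ± 0.33570 → (-1.395, -0.723).

(-1.395, -0.723)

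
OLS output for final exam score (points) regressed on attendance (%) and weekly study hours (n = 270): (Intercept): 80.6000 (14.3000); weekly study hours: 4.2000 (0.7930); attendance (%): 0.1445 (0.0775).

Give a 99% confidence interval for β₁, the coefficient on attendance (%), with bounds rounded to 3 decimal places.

Read off: b = 0.1445, SE = 0.0775 for attendance (%).
df = n − k − 1 = 270 − 2 − 1 = 267.
t* = t_{0.005, 267} = 2.594368.
Margin = t* × SE = 2.594368 × 0.0775 = 0.20106.
CI: 0.1445 ± 0.20106 → (-0.057, 0.346).

(-0.057, 0.346)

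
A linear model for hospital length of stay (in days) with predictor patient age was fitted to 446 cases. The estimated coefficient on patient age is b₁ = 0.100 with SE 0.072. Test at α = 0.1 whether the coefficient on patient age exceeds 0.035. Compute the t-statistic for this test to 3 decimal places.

H₀: β₁ = 0.035 vs H₁: β₁ > 0.035.
t = (b₁ − β₁⁰)/SE = (0.100 − 0.035) / 0.072 = 0.903.
df = n − 2 = 446 − 2 = 444.
One-sided p ≈ 0.1836, which is ≥ 0.1, so fail to reject H₀.
The data do not give significant evidence that the true slope on patient age exceeds 0.035 days per unit.

t = 0.903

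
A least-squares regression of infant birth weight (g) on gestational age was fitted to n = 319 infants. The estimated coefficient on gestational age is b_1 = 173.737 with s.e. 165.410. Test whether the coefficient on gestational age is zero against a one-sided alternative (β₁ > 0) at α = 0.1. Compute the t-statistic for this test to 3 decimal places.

t = 1.050

H₀: β₁ = 0 vs H₁: β₁ > 0.
t = (b_1 − β₁⁰)/SE = 173.737 / 165.410 = 1.050.
df = n − 2 = 319 − 2 = 317.
One-sided p ≈ 0.1472, which is ≥ 0.1, so fail to reject H₀.
The data do not give significant evidence that the true slope on gestational age is positive.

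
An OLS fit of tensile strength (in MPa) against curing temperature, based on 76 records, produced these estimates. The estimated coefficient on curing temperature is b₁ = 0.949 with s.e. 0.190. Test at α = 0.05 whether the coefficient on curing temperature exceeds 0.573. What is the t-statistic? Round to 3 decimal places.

H₀: β₁ = 0.573 vs H₁: β₁ > 0.573.
t = (b₁ − β₁⁰)/SE = (0.949 − 0.573) / 0.190 = 1.979.
df = n − 2 = 76 − 2 = 74.
One-sided p ≈ 0.0258, which is < 0.05, so reject H₀.
There is evidence that the true slope on curing temperature exceeds 0.573 MPa per unit.

t = 1.979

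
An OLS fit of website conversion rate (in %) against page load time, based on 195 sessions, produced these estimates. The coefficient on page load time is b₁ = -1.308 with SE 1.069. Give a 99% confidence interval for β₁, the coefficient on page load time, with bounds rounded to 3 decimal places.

df = n − 2 = 195 − 2 = 193.
t* = t_{0.005, 193} = 2.601543.
Margin = t* × SE = 2.601543 × 1.069 = 2.78105.
CI: -1.308 ± 2.78105 → (-4.089, 1.473).
With 99% confidence, each one-unit increase in page load time is associated with a change of between -4.089 and 1.473 % in website conversion rate.

(-4.089, 1.473)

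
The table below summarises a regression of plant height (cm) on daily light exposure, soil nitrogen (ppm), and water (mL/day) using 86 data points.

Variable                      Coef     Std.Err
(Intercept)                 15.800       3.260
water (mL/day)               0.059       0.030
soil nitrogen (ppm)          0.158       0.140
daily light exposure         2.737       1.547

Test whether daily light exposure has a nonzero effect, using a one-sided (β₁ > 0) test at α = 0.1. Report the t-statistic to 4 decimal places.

t = 1.7692

Read off: b = 2.737, SE = 1.547 for daily light exposure.
H₀: β₁ = 0 vs H₁: β₁ > 0.
t = 2.737 / 1.547 = 1.7692.
df = n − k − 1 = 86 − 3 − 1 = 82.
One-sided p ≈ 0.0403, which is < 0.1, so reject H₀.
There is evidence that the true slope on daily light exposure is positive, holding the other predictors fixed.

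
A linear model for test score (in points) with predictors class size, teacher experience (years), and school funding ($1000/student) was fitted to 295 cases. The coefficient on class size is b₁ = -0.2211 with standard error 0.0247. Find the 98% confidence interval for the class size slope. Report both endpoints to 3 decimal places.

df = n − k − 1 = 295 − 3 − 1 = 291.
t* = t_{0.01, 291} = 2.33923.
Margin = t* × SE = 2.33923 × 0.0247 = 0.05778.
CI: -0.2211 ± 0.05778 → (-0.279, -0.163).
With 98% confidence, each one-unit increase in class size is associated with a change of between -0.279 and -0.163 points in test score, holding the other predictors fixed.

(-0.279, -0.163)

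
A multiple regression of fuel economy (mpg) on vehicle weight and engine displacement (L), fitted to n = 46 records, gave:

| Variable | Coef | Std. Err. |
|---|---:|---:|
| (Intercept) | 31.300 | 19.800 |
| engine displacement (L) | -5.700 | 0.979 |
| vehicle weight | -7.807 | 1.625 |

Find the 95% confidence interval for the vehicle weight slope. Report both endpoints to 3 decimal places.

Read off: b = -7.807, SE = 1.625 for vehicle weight.
df = n − k − 1 = 46 − 2 − 1 = 43.
t* = t_{0.025, 43} = 2.016692.
Margin = t* × SE = 2.016692 × 1.625 = 3.27712.
CI: -7.807 ± 3.27712 → (-11.084, -4.530).

(-11.084, -4.530)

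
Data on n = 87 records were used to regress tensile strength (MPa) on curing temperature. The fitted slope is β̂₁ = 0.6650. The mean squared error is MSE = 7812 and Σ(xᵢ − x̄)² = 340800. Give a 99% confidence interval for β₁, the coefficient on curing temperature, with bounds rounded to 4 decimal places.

SE(β̂₁) = √(MSE/Sₓₓ) = √(7812/340800) = 0.151402.
df = n − 2 = 85.
t* = t_{0.005, 85} = 2.634914.
Margin = t* × SE = 2.634914 × 0.151402 = 0.398931.
CI: 0.6650 ± 0.398931 → (0.2661, 1.0639).
With 99% confidence, each one-unit increase in curing temperature is associated with a change of between 0.2661 and 1.0639 MPa in tensile strength.

(0.2661, 1.0639)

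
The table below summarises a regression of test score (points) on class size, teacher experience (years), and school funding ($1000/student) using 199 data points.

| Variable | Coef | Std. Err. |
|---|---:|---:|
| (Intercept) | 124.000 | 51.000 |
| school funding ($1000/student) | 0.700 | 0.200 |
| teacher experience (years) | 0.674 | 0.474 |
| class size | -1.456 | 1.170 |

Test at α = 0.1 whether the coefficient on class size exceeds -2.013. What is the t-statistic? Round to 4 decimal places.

t = 0.4761

Read off: b = -1.456, SE = 1.170 for class size.
H₀: β₁ = -2.013 vs H₁: β₁ > -2.013.
t = (-1.456 − (-2.013)) / 1.170 = 0.4761.
df = n − k − 1 = 199 − 3 − 1 = 195.
One-sided p ≈ 0.3173, which is ≥ 0.1, so fail to reject H₀.
The data do not give significant evidence that the true slope on class size exceeds -2.013 points per unit, holding the other predictors fixed.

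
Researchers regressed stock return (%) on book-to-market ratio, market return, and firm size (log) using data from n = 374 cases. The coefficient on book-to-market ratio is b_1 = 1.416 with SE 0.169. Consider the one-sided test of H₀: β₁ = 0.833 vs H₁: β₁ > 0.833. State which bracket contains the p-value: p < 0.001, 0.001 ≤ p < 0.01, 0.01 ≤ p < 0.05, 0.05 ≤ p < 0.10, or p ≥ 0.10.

t = (1.416 − 0.833) / 0.169 = 3.450.
df = n − k − 1 = 374 − 3 − 1 = 370.
One-sided p = P(T_{370} > t) ≈ 0.0003.
So p < 0.001.

p < 0.001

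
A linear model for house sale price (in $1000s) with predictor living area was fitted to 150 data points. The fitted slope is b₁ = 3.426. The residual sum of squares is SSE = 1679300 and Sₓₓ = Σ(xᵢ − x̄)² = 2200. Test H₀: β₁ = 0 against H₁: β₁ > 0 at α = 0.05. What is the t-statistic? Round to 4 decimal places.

t = 1.5086

MSE = SSE/(n − 2) = 1679300/148 = 11346.6.
SE(b₁) = √(MSE/Sₓₓ) = √(11346.6/2200) = 2.27103.
t = 3.426 / 2.27103 = 1.5086.
df = n − 2 = 148.
One-sided p ≈ 0.0668, which is ≥ 0.05, so fail to reject H₀.
The data do not give significant evidence that the true slope on living area is positive.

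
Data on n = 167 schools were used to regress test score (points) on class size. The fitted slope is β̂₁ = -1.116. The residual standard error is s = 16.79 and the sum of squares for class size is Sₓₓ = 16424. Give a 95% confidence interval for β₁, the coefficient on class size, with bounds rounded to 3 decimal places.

(-1.375, -0.857)

SE(β̂₁) = s/√Sₓₓ = 16.79/√16424 = 0.131012.
df = n − 2 = 165.
t* = t_{0.025, 165} = 1.974446.
Margin = t* × SE = 1.974446 × 0.131012 = 0.25868.
CI: -1.116 ± 0.25868 → (-1.375, -0.857).
With 95% confidence, each one-unit increase in class size is associated with a change of between -1.375 and -0.857 points in test score.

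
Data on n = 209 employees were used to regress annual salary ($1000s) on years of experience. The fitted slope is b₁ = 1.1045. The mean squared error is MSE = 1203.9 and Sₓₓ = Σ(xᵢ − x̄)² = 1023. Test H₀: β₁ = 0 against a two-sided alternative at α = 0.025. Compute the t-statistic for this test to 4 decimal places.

SE(b₁) = √(MSE/Sₓₓ) = √(1203.9/1023) = 1.08482.
t = 1.1045 / 1.08482 = 1.0181.
df = n − 2 = 207.
Two-sided p ≈ 0.3098, which is ≥ 0.025, so fail to reject H₀.
The data do not give significant evidence of an association between years of experience and annual salary.

t = 1.0181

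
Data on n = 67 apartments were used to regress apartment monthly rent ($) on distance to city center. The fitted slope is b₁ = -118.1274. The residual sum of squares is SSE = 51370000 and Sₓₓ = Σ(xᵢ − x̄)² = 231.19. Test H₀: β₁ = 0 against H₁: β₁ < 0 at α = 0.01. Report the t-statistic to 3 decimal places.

MSE = SSE/(n − 2) = 51370000/65 = 790308.
SE(b₁) = √(MSE/Sₓₓ) = √(790308/231.19) = 58.4674.
t = -118.1274 / 58.4674 = -2.020.
df = n − 2 = 65.
One-sided p ≈ 0.0237, which is ≥ 0.01, so fail to reject H₀.
The data do not give significant evidence that the true slope on distance to city center is negative.

t = -2.020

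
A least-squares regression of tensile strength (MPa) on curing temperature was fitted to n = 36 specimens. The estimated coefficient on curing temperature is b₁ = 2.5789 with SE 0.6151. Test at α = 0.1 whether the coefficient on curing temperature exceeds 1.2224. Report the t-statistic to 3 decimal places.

H₀: β₁ = 1.2224 vs H₁: β₁ > 1.2224.
t = (b₁ − β₁⁰)/SE = (2.5789 − 1.2224) / 0.6151 = 2.205.
df = n − 2 = 36 − 2 = 34.
One-sided p ≈ 0.0171, which is < 0.1, so reject H₀.
There is evidence that the true slope on curing temperature exceeds 1.2224 MPa per unit.

t = 2.205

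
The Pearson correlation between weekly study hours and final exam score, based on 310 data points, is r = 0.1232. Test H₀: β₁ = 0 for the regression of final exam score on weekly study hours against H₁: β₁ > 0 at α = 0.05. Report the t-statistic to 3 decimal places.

t = 2.179

t = r·√(n − 2)/√(1 − r²) = 0.1232·√308/√0.984822 = 2.179.
df = n − 2 = 308.
One-sided p ≈ 0.0151, which is < 0.05, so reject H₀.
There is evidence of a linear association between weekly study hours and final exam score.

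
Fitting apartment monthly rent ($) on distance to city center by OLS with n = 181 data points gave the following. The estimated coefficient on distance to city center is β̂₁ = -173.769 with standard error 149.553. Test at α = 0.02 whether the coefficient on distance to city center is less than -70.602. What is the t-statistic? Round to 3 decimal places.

H₀: β₁ = -70.602 vs H₁: β₁ < -70.602.
t = (β̂₁ − β₁⁰)/SE = (-173.769 − (-70.602)) / 149.553 = -0.690.
df = n − 2 = 181 − 2 = 179.
One-sided p ≈ 0.2456, which is ≥ 0.02, so fail to reject H₀.
The data do not give significant evidence that the true slope on distance to city center is below -70.602 $ per unit.

t = -0.690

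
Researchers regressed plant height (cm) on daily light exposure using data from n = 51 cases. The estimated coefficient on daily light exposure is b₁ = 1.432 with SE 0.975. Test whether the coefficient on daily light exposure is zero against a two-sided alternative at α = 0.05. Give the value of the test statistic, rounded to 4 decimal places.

H₀: β₁ = 0 vs H₁: β₁ ≠ 0.
t = (b₁ − β₁⁰)/SE = 1.432 / 0.975 = 1.4687.
df = n − 2 = 51 − 2 = 49.
Two-sided p ≈ 0.1483, which is ≥ 0.05, so fail to reject H₀.
The data do not give significant evidence of an association between daily light exposure and plant height.

t = 1.4687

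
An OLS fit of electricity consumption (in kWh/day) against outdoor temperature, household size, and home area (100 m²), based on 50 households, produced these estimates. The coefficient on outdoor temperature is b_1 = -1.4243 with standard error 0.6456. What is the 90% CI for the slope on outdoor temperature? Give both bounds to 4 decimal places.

(-2.5080, -0.3406)

df = n − k − 1 = 50 − 3 − 1 = 46.
t* = t_{0.05, 46} = 1.67866.
Margin = t* × SE = 1.67866 × 0.6456 = 1.083743.
CI: -1.4243 ± 1.083743 → (-2.5080, -0.3406).
With 90% confidence, each one-unit increase in outdoor temperature is associated with a change of between -2.5080 and -0.3406 kWh/day in electricity consumption, holding the other predictors fixed.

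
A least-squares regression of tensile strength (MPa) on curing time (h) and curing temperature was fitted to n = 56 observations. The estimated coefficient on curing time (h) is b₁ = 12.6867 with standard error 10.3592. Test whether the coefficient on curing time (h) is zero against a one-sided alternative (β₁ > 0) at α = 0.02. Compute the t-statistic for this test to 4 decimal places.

t = 1.2247

H₀: β₁ = 0 vs H₁: β₁ > 0.
t = (b₁ − β₁⁰)/SE = 12.6867 / 10.3592 = 1.2247.
df = n − k − 1 = 56 − 2 − 1 = 53.
One-sided p ≈ 0.1131, which is ≥ 0.02, so fail to reject H₀.
The data do not give significant evidence that the true slope on curing time (h) is positive, holding the other predictors fixed.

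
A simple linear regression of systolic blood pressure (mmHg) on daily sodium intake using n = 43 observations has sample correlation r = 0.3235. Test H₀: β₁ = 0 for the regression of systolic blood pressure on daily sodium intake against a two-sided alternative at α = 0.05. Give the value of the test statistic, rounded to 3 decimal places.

t = r·√(n − 2)/√(1 − r²) = 0.3235·√41/√0.895348 = 2.189.
df = n − 2 = 41.
Two-sided p ≈ 0.0343, which is < 0.05, so reject H₀.
There is evidence of a linear association between daily sodium intake and systolic blood pressure.

t = 2.189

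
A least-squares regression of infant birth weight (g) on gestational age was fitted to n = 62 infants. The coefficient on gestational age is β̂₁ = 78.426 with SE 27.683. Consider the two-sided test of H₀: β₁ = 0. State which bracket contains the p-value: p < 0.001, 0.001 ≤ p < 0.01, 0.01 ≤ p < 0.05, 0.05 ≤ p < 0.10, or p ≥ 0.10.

0.001 ≤ p < 0.01

t = 78.426 / 27.683 = 2.833.
df = n − 2 = 62 − 2 = 60.
Two-sided p = 2·P(T_{60} > |t|) ≈ 0.0063.
So 0.001 ≤ p < 0.01.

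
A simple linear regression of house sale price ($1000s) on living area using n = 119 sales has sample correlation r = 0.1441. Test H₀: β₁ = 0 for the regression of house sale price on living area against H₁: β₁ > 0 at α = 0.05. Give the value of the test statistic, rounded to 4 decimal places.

t = 1.5751

t = r·√(n − 2)/√(1 − r²) = 0.1441·√117/√0.979235 = 1.5751.
df = n − 2 = 117.
One-sided p ≈ 0.0590, which is ≥ 0.05, so fail to reject H₀.
The data do not give significant evidence of a linear association between living area and house sale price.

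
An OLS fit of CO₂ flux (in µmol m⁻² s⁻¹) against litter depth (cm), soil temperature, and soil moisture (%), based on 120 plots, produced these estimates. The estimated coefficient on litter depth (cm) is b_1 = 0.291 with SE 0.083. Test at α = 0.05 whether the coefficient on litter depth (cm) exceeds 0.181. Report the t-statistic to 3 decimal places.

H₀: β₁ = 0.181 vs H₁: β₁ > 0.181.
t = (b_1 − β₁⁰)/SE = (0.291 − 0.181) / 0.083 = 1.325.
df = n − k − 1 = 120 − 3 − 1 = 116.
One-sided p ≈ 0.0938, which is ≥ 0.05, so fail to reject H₀.
The data do not give significant evidence that the true slope on litter depth (cm) exceeds 0.181 µmol m⁻² s⁻¹ per unit, holding the other predictors fixed.

t = 1.325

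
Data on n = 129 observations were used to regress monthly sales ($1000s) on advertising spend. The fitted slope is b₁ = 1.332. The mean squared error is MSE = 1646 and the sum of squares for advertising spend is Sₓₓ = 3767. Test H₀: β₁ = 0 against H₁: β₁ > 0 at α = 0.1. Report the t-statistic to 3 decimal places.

SE(b₁) = √(MSE/Sₓₓ) = √(1646/3767) = 0.661024.
t = 1.332 / 0.661024 = 2.015.
df = n − 2 = 127.
One-sided p ≈ 0.0230, which is < 0.1, so reject H₀.
There is evidence that the true slope on advertising spend is positive.

t = 2.015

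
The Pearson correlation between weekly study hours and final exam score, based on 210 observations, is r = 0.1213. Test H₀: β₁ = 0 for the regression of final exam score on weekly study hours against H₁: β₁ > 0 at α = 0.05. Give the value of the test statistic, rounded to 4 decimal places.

t = 1.7624

t = r·√(n − 2)/√(1 − r²) = 0.1213·√208/√0.985286 = 1.7624.
df = n − 2 = 208.
One-sided p ≈ 0.0397, which is < 0.05, so reject H₀.
There is evidence of a linear association between weekly study hours and final exam score.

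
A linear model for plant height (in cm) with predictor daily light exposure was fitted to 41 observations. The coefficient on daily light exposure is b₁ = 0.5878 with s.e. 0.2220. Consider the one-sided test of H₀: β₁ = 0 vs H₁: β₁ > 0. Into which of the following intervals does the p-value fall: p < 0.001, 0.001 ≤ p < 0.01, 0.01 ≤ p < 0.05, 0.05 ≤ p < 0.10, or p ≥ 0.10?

0.001 ≤ p < 0.01

t = 0.5878 / 0.2220 = 2.648.
df = n − 2 = 41 − 2 = 39.
One-sided p = P(T_{39} > t) ≈ 0.0058.
So 0.001 ≤ p < 0.01.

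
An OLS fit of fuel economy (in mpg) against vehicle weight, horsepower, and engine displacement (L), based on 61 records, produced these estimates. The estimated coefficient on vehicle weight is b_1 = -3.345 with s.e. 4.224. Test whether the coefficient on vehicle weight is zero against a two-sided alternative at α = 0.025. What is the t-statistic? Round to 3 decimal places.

t = -0.792

H₀: β₁ = 0 vs H₁: β₁ ≠ 0.
t = (b_1 − β₁⁰)/SE = -3.345 / 4.224 = -0.792.
df = n − k − 1 = 61 − 3 − 1 = 57.
Two-sided p ≈ 0.4317, which is ≥ 0.025, so fail to reject H₀.
The data do not give significant evidence of an association between vehicle weight and fuel economy, after adjusting for the other predictors.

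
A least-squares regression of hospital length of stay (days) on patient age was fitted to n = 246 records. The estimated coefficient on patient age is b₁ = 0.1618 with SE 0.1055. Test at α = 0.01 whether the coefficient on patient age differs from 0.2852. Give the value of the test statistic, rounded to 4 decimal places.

H₀: β₁ = 0.2852 vs H₁: β₁ ≠ 0.2852.
t = (b₁ − β₁⁰)/SE = (0.1618 − 0.2852) / 0.1055 = -1.1697.
df = n − 2 = 246 − 2 = 244.
Two-sided p ≈ 0.2433, which is ≥ 0.01, so fail to reject H₀.
The data are consistent with a true slope of 0.2852 days per unit of patient age.

t = -1.1697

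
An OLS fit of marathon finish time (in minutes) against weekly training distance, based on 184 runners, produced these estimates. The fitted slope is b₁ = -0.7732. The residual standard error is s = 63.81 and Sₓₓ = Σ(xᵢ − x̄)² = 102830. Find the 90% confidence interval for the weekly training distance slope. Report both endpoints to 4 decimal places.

(-1.1022, -0.4442)

SE(b₁) = s/√Sₓₓ = 63.81/√102830 = 0.198989.
df = n − 2 = 182.
t* = t_{0.05, 182} = 1.653269.
Margin = t* × SE = 1.653269 × 0.198989 = 0.328982.
CI: -0.7732 ± 0.328982 → (-1.1022, -0.4442).
With 90% confidence, each one-unit increase in weekly training distance is associated with a change of between -1.1022 and -0.4442 minutes in marathon finish time.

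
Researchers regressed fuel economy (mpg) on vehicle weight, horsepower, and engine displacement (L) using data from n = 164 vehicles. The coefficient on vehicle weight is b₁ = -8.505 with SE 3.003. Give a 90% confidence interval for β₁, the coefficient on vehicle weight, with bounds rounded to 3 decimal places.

(-13.473, -3.537)

df = n − k − 1 = 164 − 3 − 1 = 160.
t* = t_{0.05, 160} = 1.654433.
Margin = t* × SE = 1.654433 × 3.003 = 4.96826.
CI: -8.505 ± 4.96826 → (-13.473, -3.537).
With 90% confidence, each one-unit increase in vehicle weight is associated with a change of between -13.473 and -3.537 mpg in fuel economy, holding the other predictors fixed.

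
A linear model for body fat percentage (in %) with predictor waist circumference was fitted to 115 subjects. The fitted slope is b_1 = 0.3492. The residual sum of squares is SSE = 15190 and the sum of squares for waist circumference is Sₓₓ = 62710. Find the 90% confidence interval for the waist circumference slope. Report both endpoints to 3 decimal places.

MSE = SSE/(n − 2) = 15190/113 = 134.425.
SE(b_1) = √(MSE/Sₓₓ) = √(134.425/62710) = 0.046299.
df = n − 2 = 113.
t* = t_{0.05, 113} = 1.65845.
Margin = t* × SE = 1.65845 × 0.046299 = 0.07678.
CI: 0.3492 ± 0.07678 → (0.272, 0.426).
With 90% confidence, each one-unit increase in waist circumference is associated with a change of between 0.272 and 0.426 % in body fat percentage.

(0.272, 0.426)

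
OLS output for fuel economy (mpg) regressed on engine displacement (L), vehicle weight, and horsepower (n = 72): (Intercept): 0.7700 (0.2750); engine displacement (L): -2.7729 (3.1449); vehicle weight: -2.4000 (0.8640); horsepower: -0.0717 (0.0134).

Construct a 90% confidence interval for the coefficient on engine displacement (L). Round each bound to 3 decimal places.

Read off: b = -2.7729, SE = 3.1449 for engine displacement (L).
df = n − k − 1 = 72 − 3 − 1 = 68.
t* = t_{0.05, 68} = 1.667572.
Margin = t* × SE = 1.667572 × 3.1449 = 5.24435.
CI: -2.7729 ± 5.24435 → (-8.017, 2.471).

(-8.017, 2.471)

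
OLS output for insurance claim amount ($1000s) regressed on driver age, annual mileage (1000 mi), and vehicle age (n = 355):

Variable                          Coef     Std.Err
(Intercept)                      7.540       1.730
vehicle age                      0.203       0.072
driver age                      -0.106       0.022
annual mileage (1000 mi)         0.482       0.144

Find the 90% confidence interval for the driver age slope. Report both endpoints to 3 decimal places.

(-0.142, -0.070)

Read off: b = -0.106, SE = 0.022 for driver age.
df = n − k − 1 = 355 − 3 − 1 = 351.
t* = t_{0.05, 351} = 1.649206.
Margin = t* × SE = 1.649206 × 0.022 = 0.03628.
CI: -0.106 ± 0.03628 → (-0.142, -0.070).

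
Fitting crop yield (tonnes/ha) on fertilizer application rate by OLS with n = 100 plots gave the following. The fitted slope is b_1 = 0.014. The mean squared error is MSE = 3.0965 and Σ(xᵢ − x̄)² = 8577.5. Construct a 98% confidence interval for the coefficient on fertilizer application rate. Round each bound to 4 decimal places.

(-0.0309, 0.0589)

SE(b_1) = √(MSE/Sₓₓ) = √(3.0965/8577.5) = 0.0190001.
df = n − 2 = 98.
t* = t_{0.01, 98} = 2.365002.
Margin = t* × SE = 2.365002 × 0.0190001 = 0.044935.
CI: 0.014 ± 0.044935 → (-0.0309, 0.0589).
With 98% confidence, each one-unit increase in fertilizer application rate is associated with a change of between -0.0309 and 0.0589 tonnes/ha in crop yield.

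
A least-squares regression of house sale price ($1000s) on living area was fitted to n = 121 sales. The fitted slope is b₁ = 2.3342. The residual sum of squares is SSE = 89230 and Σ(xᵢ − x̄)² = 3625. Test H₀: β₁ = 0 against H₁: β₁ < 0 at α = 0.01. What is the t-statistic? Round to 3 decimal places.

MSE = SSE/(n − 2) = 89230/119 = 749.832.
SE(b₁) = √(MSE/Sₓₓ) = √(749.832/3625) = 0.454808.
t = 2.3342 / 0.454808 = 5.132.
df = n − 2 = 119.
One-sided p ≈ 1.0000, which is ≥ 0.01, so fail to reject H₀.
The data do not give significant evidence that the true slope on living area is negative.

t = 5.132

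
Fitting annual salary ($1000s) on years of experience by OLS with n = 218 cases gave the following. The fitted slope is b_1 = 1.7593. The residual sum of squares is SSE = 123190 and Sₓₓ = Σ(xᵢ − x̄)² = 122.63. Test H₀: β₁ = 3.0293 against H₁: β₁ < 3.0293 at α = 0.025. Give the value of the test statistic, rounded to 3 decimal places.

MSE = SSE/(n − 2) = 123190/216 = 570.324.
SE(b_1) = √(MSE/Sₓₓ) = √(570.324/122.63) = 2.15656.
t = (1.7593 − 3.0293) / 2.15656 = -0.589.
df = n − 2 = 216.
One-sided p ≈ 0.2783, which is ≥ 0.025, so fail to reject H₀.
The data do not give significant evidence that the true slope on years of experience is below 3.0293 $1000s per unit.

t = -0.589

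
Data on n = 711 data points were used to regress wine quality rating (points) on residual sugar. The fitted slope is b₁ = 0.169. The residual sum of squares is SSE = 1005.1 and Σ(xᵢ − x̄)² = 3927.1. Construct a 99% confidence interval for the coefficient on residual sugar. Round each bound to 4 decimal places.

MSE = SSE/(n − 2) = 1005.1/709 = 1.41763.
SE(b₁) = √(MSE/Sₓₓ) = √(1.41763/3927.1) = 0.0189996.
df = n − 2 = 709.
t* = t_{0.005, 709} = 2.582781.
Margin = t* × SE = 2.582781 × 0.0189996 = 0.049072.
CI: 0.169 ± 0.049072 → (0.1199, 0.2181).
With 99% confidence, each one-unit increase in residual sugar is associated with a change of between 0.1199 and 0.2181 points in wine quality rating.

(0.1199, 0.2181)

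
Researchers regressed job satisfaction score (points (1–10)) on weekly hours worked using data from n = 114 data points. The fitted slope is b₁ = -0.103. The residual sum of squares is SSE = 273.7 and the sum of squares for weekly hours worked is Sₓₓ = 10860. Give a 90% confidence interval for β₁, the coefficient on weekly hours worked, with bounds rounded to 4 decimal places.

(-0.1279, -0.0781)

MSE = SSE/(n − 2) = 273.7/112 = 2.44375.
SE(b₁) = √(MSE/Sₓₓ) = √(2.44375/10860) = 0.0150008.
df = n − 2 = 112.
t* = t_{0.05, 112} = 1.658573.
Margin = t* × SE = 1.658573 × 0.0150008 = 0.024880.
CI: -0.103 ± 0.024880 → (-0.1279, -0.0781).
With 90% confidence, each one-unit increase in weekly hours worked is associated with a change of between -0.1279 and -0.0781 points (1–10) in job satisfaction score.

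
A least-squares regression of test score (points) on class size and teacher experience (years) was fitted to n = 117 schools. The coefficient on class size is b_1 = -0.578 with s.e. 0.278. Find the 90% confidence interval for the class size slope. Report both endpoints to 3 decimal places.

df = n − k − 1 = 117 − 2 − 1 = 114.
t* = t_{0.05, 114} = 1.65833.
Margin = t* × SE = 1.65833 × 0.278 = 0.46102.
CI: -0.578 ± 0.46102 → (-1.039, -0.117).
With 90% confidence, each one-unit increase in class size is associated with a change of between -1.039 and -0.117 points in test score, holding the other predictors fixed.

(-1.039, -0.117)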